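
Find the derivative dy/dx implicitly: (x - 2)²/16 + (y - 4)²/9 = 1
Differentiate the relation implicitly: treat y = y(x) and apply the chain rule, so every y-derivative picks up a y' = dy/dx factor.

With everything moved to the left-hand side, differentiate term by term:
  d/dx[(x - 2)^2/16] = x/8 - 1/4
  d/dx[(y - 4)^2/9] = 2·y'(y - 4)/9
  d/dx[-1] = 0

Separating the contributions that come from x directly and those that come through y:
  without y':      x/8 - 1/4
  multiplying y':  2y/9 - 8/9

so (x/8 - 1/4) + (2y/9 - 8/9)·y' = 0, and therefore
  dy/dx = -(x/8 - 1/4)/(2y/9 - 8/9)
        = -((x - 2)/8)/(2(y - 4)/9) = 9(2 - x)/(16(y - 4))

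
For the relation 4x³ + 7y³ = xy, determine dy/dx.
Differentiate both sides with respect to x, treating y as y(x). By the chain rule, any term containing y contributes a factor of y' = dy/dx when we differentiate it.

Move every term to one side and write the relation as F(x, y) = 0. Term by term,
  d/dx[4x^3] = 12x^2
  d/dx[-xy] = -x·y' - y
  d/dx[7y^3] = 21y^2·y'

The pieces without y' make up ∂F/∂x and the coefficient of y' is ∂F/∂y:
  ∂F/∂x = 12x^2 - y,
  ∂F/∂y = -x + 21y^2.

Since d/dx[F] = ∂F/∂x + (∂F/∂y)·y' = 0, solve for y':
  (∂F/∂y)·y' = -∂F/∂x
  dy/dx = -(∂F/∂x)/(∂F/∂y) = -(12x^2 - y)/(-x + 21y^2) = (12x^2 - y)/(x - 21y^2)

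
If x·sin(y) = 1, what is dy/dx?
Take d/dx of both sides. Since y is implicitly a function of x, the chain rule attaches a y' = dy/dx factor whenever we differentiate through y.

Set F(x, y) = (left side) − (right side), so the curve is F = 0. Differentiating each term of F:
  d/dx[x·sin(y)] = x·y'·cos(y) + sin(y)
  d/dx[-1] = 0

Collecting, the y'-free part is the partial derivative in x and the y' coefficient is the partial derivative in y:
  ∂F/∂x = sin(y)
  ∂F/∂y = x·cos(y)

so d/dx[F(x, y(x))] = ∂F/∂x + (∂F/∂y)·y' = 0. Rearranging,
  dy/dx = -(∂F/∂x)/(∂F/∂y) = -(sin(y))/(x·cos(y)) = -tan(y)/x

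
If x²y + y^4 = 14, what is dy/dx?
Differentiate the relation implicitly: treat y = y(x) and apply the chain rule, so every y-derivative picks up a y' = dy/dx factor.

With everything moved to the left-hand side, differentiate term by term:
  d/dx[x^2y] = x^2·y' + 2xy
  d/dx[y^4] = 4y^3·y'
  d/dx[-14] = 0

Separating the contributions that come from x directly and those that come through y:
  without y':      2xy
  multiplying y':  x^2 + 4y^3

so (2xy) + (x^2 + 4y^3)·y' = 0, and therefore
  dy/dx = -(2xy)/(x^2 + 4y^3) = -2xy/(x^2 + 4y^3)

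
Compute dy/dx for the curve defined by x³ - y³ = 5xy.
Apply d/dx to both sides, remembering that y depends on x. Each occurrence of y therefore brings in a y' = dy/dx via the chain rule.

With F(x, y) equal to the left-hand side minus the right, differentiate F term by term:
  d/dx[x^3] = 3x^2
  d/dx[-5xy] = -5x·y' - 5y
  d/dx[-y^3] = -3y^2·y'
Adding these up, d/dx[F] = 0 becomes
  (3x^2 - 5y) + (-5x - 3y^2)·y' = 0,
so isolating y',
  dy/dx = -(3x^2 - 5y)/(-5x - 3y^2) = (3x^2 - 5y)/(5x + 3y^2)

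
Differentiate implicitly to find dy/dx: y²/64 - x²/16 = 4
Differentiate both sides with respect to x, treating y as y(x). By the chain rule, any term containing y contributes a factor of y' = dy/dx when we differentiate it.

Move every term to one side and write the relation as F(x, y) = 0. Term by term,
  d/dx[-x^2/16] = -x/8
  d/dx[y^2/64] = y·y'/32
  d/dx[-4] = 0

The pieces without y' make up ∂F/∂x and the coefficient of y' is ∂F/∂y:
  ∂F/∂x = -x/8,
  ∂F/∂y = y/32.

Since d/dx[F] = ∂F/∂x + (∂F/∂y)·y' = 0, solve for y':
  (∂F/∂y)·y' = -∂F/∂x
  dy/dx = -(∂F/∂x)/(∂F/∂y) = -(-x/8)/(y/32) = 4x/y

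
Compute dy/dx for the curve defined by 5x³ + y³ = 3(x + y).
Differentiate both sides with respect to x, treating y as y(x). By the chain rule, any term containing y contributes a factor of y' = dy/dx when we differentiate it.

Move every term to one side and write the relation as F(x, y) = 0. Term by term,
  d/dx[5x^3] = 15x^2
  d/dx[-3x] = -3
  d/dx[y^3] = 3y^2·y'
  d/dx[-3y] = -3·y'

The pieces without y' make up ∂F/∂x and the coefficient of y' is ∂F/∂y:
  ∂F/∂x = 15x^2 - 3,
  ∂F/∂y = 3y^2 - 3.

Since d/dx[F] = ∂F/∂x + (∂F/∂y)·y' = 0, solve for y':
  (∂F/∂y)·y' = -∂F/∂x
  dy/dx = -(∂F/∂x)/(∂F/∂y) = -(15x^2 - 3)/(3y^2 - 3) = (1 - 5x^2)/(y^2 - 1)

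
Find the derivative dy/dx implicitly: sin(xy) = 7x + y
Differentiate both sides with respect to x, treating y as y(x). By the chain rule, any term containing y contributes a factor of y' = dy/dx when we differentiate it.

Move every term to one side and write the relation as F(x, y) = 0. Term by term,
  d/dx[-7x] = -7
  d/dx[-y] = -y'
  d/dx[sin(xy)] = (x·y' + y)·cos(xy)

The pieces without y' make up ∂F/∂x and the coefficient of y' is ∂F/∂y:
  ∂F/∂x = y·cos(xy) - 7,
  ∂F/∂y = x·cos(xy) - 1.

Since d/dx[F] = ∂F/∂x + (∂F/∂y)·y' = 0, solve for y':
  (∂F/∂y)·y' = -∂F/∂x
  dy/dx = -(∂F/∂x)/(∂F/∂y) = -(y·cos(xy) - 7)/(x·cos(xy) - 1) = (-y·cos(xy) + 7)/(x·cos(xy) - 1)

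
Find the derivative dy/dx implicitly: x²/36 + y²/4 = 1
Differentiate both sides with respect to x, treating y as y(x). By the chain rule, any term containing y contributes a factor of y' = dy/dx when we differentiate it.

Move every term to one side and write the relation as F(x, y) = 0. Term by term,
  d/dx[x^2/36] = x/18
  d/dx[y^2/4] = y·y'/2
  d/dx[-1] = 0

The pieces without y' make up ∂F/∂x and the coefficient of y' is ∂F/∂y:
  ∂F/∂x = x/18,
  ∂F/∂y = y/2.

Since d/dx[F] = ∂F/∂x + (∂F/∂y)·y' = 0, solve for y':
  (∂F/∂y)·y' = -∂F/∂x
  dy/dx = -(∂F/∂x)/(∂F/∂y) = -(x/18)/(y/2) = -x/(9y)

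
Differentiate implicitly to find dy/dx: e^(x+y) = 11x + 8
Differentiate the relation implicitly: treat y = y(x) and apply the chain rule, so every y-derivative picks up a y' = dy/dx factor.

With everything moved to the left-hand side, differentiate term by term:
  d/dx[-11x] = -11
  d/dx[e^(x + y)] = (y' + 1)·e^(x + y)
  d/dx[-8] = 0

Separating the contributions that come from x directly and those that come through y:
  without y':      e^(x + y) - 11
  multiplying y':  e^(x + y)

so (e^(x + y) - 11) + (e^(x + y))·y' = 0, and therefore
  dy/dx = -(e^(x + y) - 11)/(e^(x + y)) = 11e^(-x - y) - 1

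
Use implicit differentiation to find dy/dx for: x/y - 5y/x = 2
Take d/dx of both sides. Since y is implicitly a function of x, the chain rule attaches a y' = dy/dx factor whenever we differentiate through y.

Set F(x, y) = (left side) − (right side), so the curve is F = 0. Differentiating each term of F:
  d/dx[x/y] = -x·y'/y^2 + 1/y
  d/dx[-5y/x] = -5·y'/x + 5y/x^2
  d/dx[-2] = 0

Collecting, the y'-free part is the partial derivative in x and the y' coefficient is the partial derivative in y:
  ∂F/∂x = 1/y + 5y/x^2
  ∂F/∂y = -x/y^2 - 5/x

so d/dx[F(x, y(x))] = ∂F/∂x + (∂F/∂y)·y' = 0. Rearranging,
  dy/dx = -(∂F/∂x)/(∂F/∂y) = -(1/y + 5y/x^2)/(-x/y^2 - 5/x)
        = -((x^2 + 5y^2)/(x^2y))/(-(x^2 + 5y^2)/(xy^2)) = y/x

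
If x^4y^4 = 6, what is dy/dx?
Differentiate both sides with respect to x, treating y as y(x). By the chain rule, any term containing y contributes a factor of y' = dy/dx when we differentiate it.

Move every term to one side and write the relation as F(x, y) = 0. Term by term,
  d/dx[x^4y^4] = 4x^4y^3·y' + 4x^3y^4
  d/dx[-6] = 0

The pieces without y' make up ∂F/∂x and the coefficient of y' is ∂F/∂y:
  ∂F/∂x = 4x^3y^4,
  ∂F/∂y = 4x^4y^3.

Since d/dx[F] = ∂F/∂x + (∂F/∂y)·y' = 0, solve for y':
  (∂F/∂y)·y' = -∂F/∂x
  dy/dx = -(∂F/∂x)/(∂F/∂y) = -(4x^3y^4)/(4x^4y^3) = -y/x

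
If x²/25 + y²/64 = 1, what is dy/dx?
Differentiate the relation implicitly: treat y = y(x) and apply the chain rule, so every y-derivative picks up a y' = dy/dx factor.

With everything moved to the left-hand side, differentiate term by term:
  d/dx[x^2/25] = 2x/25
  d/dx[y^2/64] = y·y'/32
  d/dx[-1] = 0

Separating the contributions that come from x directly and those that come through y:
  without y':      2x/25
  multiplying y':  y/32

so (2x/25) + (y/32)·y' = 0, and therefore
  dy/dx = -(2x/25)/(y/32) = -64x/(25y)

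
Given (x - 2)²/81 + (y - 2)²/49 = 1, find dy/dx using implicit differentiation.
Apply d/dx to both sides, remembering that y depends on x. Each occurrence of y therefore brings in a y' = dy/dx via the chain rule.

With F(x, y) equal to the left-hand side minus the right, differentiate F term by term:
  d/dx[(x - 2)^2/81] = 2x/81 - 4/81
  d/dx[(y - 2)^2/49] = 2·y'(y - 2)/49
  d/dx[-1] = 0
Adding these up, d/dx[F] = 0 becomes
  (2x/81 - 4/81) + (2y/49 - 4/49)·y' = 0,
so isolating y',
  dy/dx = -(2x/81 - 4/81)/(2y/49 - 4/49)
        = -(2(x - 2)/81)/(2(y - 2)/49) = 49(2 - x)/(81(y - 2))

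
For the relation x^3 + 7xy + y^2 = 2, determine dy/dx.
Take d/dx of both sides. Since y is implicitly a function of x, the chain rule attaches a y' = dy/dx factor whenever we differentiate through y.

Set F(x, y) = (left side) − (right side), so the curve is F = 0. Differentiating each term of F:
  d/dx[x^3] = 3x^2
  d/dx[7xy] = 7x·y' + 7y
  d/dx[y^2] = 2y·y'
  d/dx[-2] = 0

Collecting, the y'-free part is the partial derivative in x and the y' coefficient is the partial derivative in y:
  ∂F/∂x = 3x^2 + 7y
  ∂F/∂y = 7x + 2y

so d/dx[F(x, y(x))] = ∂F/∂x + (∂F/∂y)·y' = 0. Rearranging,
  dy/dx = -(∂F/∂x)/(∂F/∂y) = -(3x^2 + 7y)/(7x + 2y) = (-3x^2 - 7y)/(7x + 2y)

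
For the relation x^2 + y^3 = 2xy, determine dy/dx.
Differentiate both sides with respect to x, treating y as y(x). By the chain rule, any term containing y contributes a factor of y' = dy/dx when we differentiate it.

Move every term to one side and write the relation as F(x, y) = 0. Term by term,
  d/dx[x^2] = 2x
  d/dx[-2xy] = -2x·y' - 2y
  d/dx[y^3] = 3y^2·y'

The pieces without y' make up ∂F/∂x and the coefficient of y' is ∂F/∂y:
  ∂F/∂x = 2x - 2y,
  ∂F/∂y = -2x + 3y^2.

Since d/dx[F] = ∂F/∂x + (∂F/∂y)·y' = 0, solve for y':
  (∂F/∂y)·y' = -∂F/∂x
  dy/dx = -(∂F/∂x)/(∂F/∂y) = -(2x - 2y)/(-2x + 3y^2) = 2(x - y)/(2x - 3y^2)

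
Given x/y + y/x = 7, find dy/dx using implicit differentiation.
Take d/dx of both sides. Since y is implicitly a function of x, the chain rule attaches a y' = dy/dx factor whenever we differentiate through y.

Set F(x, y) = (left side) − (right side), so the curve is F = 0. Differentiating each term of F:
  d/dx[x/y] = -x·y'/y^2 + 1/y
  d/dx[y/x] = y'/x - y/x^2
  d/dx[-7] = 0

Collecting, the y'-free part is the partial derivative in x and the y' coefficient is the partial derivative in y:
  ∂F/∂x = 1/y - y/x^2
  ∂F/∂y = -x/y^2 + 1/x

so d/dx[F(x, y(x))] = ∂F/∂x + (∂F/∂y)·y' = 0. Rearranging,
  dy/dx = -(∂F/∂x)/(∂F/∂y) = -(1/y - y/x^2)/(-x/y^2 + 1/x)
        = -((x - y)(x + y)/(x^2y))/(-(x - y)(x + y)/(xy^2)) = y/x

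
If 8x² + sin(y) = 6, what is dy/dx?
Differentiate the relation implicitly: treat y = y(x) and apply the chain rule, so every y-derivative picks up a y' = dy/dx factor.

With everything moved to the left-hand side, differentiate term by term:
  d/dx[8x^2] = 16x
  d/dx[sin(y)] = y'·cos(y)
  d/dx[-6] = 0

Separating the contributions that come from x directly and those that come through y:
  without y':      16x
  multiplying y':  cos(y)

so (16x) + (cos(y))·y' = 0, and therefore
  dy/dx = -(16x)/(cos(y)) = -16x/cos(y)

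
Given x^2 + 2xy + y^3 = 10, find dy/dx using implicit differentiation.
Differentiate the relation implicitly: treat y = y(x) and apply the chain rule, so every y-derivative picks up a y' = dy/dx factor.

With everything moved to the left-hand side, differentiate term by term:
  d/dx[x^2] = 2x
  d/dx[2xy] = 2x·y' + 2y
  d/dx[y^3] = 3y^2·y'
  d/dx[-10] = 0

Separating the contributions that come from x directly and those that come through y:
  without y':      2x + 2y
  multiplying y':  2x + 3y^2

so (2x + 2y) + (2x + 3y^2)·y' = 0, and therefore
  dy/dx = -(2x + 2y)/(2x + 3y^2) = 2(-x - y)/(2x + 3y^2)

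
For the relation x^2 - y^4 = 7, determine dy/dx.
Apply d/dx to both sides, remembering that y depends on x. Each occurrence of y therefore brings in a y' = dy/dx via the chain rule.

With F(x, y) equal to the left-hand side minus the right, differentiate F term by term:
  d/dx[x^2] = 2x
  d/dx[-y^4] = -4y^3·y'
  d/dx[-7] = 0
Adding these up, d/dx[F] = 0 becomes
  (2x) + (-4y^3)·y' = 0,
so isolating y',
  dy/dx = -(2x)/(-4y^3) = x/(2y^3)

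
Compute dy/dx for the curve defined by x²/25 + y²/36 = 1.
Differentiate the relation implicitly: treat y = y(x) and apply the chain rule, so every y-derivative picks up a y' = dy/dx factor.

With everything moved to the left-hand side, differentiate term by term:
  d/dx[x^2/25] = 2x/25
  d/dx[y^2/36] = y·y'/18
  d/dx[-1] = 0

Separating the contributions that come from x directly and those that come through y:
  without y':      2x/25
  multiplying y':  y/18

so (2x/25) + (y/18)·y' = 0, and therefore
  dy/dx = -(2x/25)/(y/18) = -36x/(25y)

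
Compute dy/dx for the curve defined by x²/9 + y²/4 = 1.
Differentiate both sides with respect to x, treating y as y(x). By the chain rule, any term containing y contributes a factor of y' = dy/dx when we differentiate it.

Move every term to one side and write the relation as F(x, y) = 0. Term by term,
  d/dx[x^2/9] = 2x/9
  d/dx[y^2/4] = y·y'/2
  d/dx[-1] = 0

The pieces without y' make up ∂F/∂x and the coefficient of y' is ∂F/∂y:
  ∂F/∂x = 2x/9,
  ∂F/∂y = y/2.

Since d/dx[F] = ∂F/∂x + (∂F/∂y)·y' = 0, solve for y':
  (∂F/∂y)·y' = -∂F/∂x
  dy/dx = -(∂F/∂x)/(∂F/∂y) = -(2x/9)/(y/2) = -4x/(9y)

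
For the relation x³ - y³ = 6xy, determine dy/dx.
Take d/dx of both sides. Since y is implicitly a function of x, the chain rule attaches a y' = dy/dx factor whenever we differentiate through y.

Set F(x, y) = (left side) − (right side), so the curve is F = 0. Differentiating each term of F:
  d/dx[x^3] = 3x^2
  d/dx[-6xy] = -6x·y' - 6y
  d/dx[-y^3] = -3y^2·y'

Collecting, the y'-free part is the partial derivative in x and the y' coefficient is the partial derivative in y:
  ∂F/∂x = 3x^2 - 6y
  ∂F/∂y = -6x - 3y^2

so d/dx[F(x, y(x))] = ∂F/∂x + (∂F/∂y)·y' = 0. Rearranging,
  dy/dx = -(∂F/∂x)/(∂F/∂y) = -(3x^2 - 6y)/(-6x - 3y^2) = (x^2 - 2y)/(2x + y^2)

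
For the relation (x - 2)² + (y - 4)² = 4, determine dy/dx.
Differentiate both sides with respect to x, treating y as y(x). By the chain rule, any term containing y contributes a factor of y' = dy/dx when we differentiate it.

Move every term to one side and write the relation as F(x, y) = 0. Term by term,
  d/dx[(x - 2)^2] = 2x - 4
  d/dx[(y - 4)^2] = 2·y'(y - 4)
  d/dx[-4] = 0

The pieces without y' make up ∂F/∂x and the coefficient of y' is ∂F/∂y:
  ∂F/∂x = 2x - 4,
  ∂F/∂y = 2y - 8.

Since d/dx[F] = ∂F/∂x + (∂F/∂y)·y' = 0, solve for y':
  (∂F/∂y)·y' = -∂F/∂x
  dy/dx = -(∂F/∂x)/(∂F/∂y) = -(2x - 4)/(2y - 8) = (2 - x)/(y - 4)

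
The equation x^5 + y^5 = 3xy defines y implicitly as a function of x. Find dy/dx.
Differentiate the relation implicitly: treat y = y(x) and apply the chain rule, so every y-derivative picks up a y' = dy/dx factor.

With everything moved to the left-hand side, differentiate term by term:
  d/dx[x^5] = 5x^4
  d/dx[-3xy] = -3x·y' - 3y
  d/dx[y^5] = 5y^4·y'

Separating the contributions that come from x directly and those that come through y:
  without y':      5x^4 - 3y
  multiplying y':  -3x + 5y^4

so (5x^4 - 3y) + (-3x + 5y^4)·y' = 0, and therefore
  dy/dx = -(5x^4 - 3y)/(-3x + 5y^4) = (5x^4 - 3y)/(3x - 5y^4)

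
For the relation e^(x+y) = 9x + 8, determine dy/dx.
Differentiate the relation implicitly: treat y = y(x) and apply the chain rule, so every y-derivative picks up a y' = dy/dx factor.

With everything moved to the left-hand side, differentiate term by term:
  d/dx[-9x] = -9
  d/dx[e^(x + y)] = (y' + 1)·e^(x + y)
  d/dx[-8] = 0

Separating the contributions that come from x directly and those that come through y:
  without y':      e^(x + y) - 9
  multiplying y':  e^(x + y)

so (e^(x + y) - 9) + (e^(x + y))·y' = 0, and therefore
  dy/dx = -(e^(x + y) - 9)/(e^(x + y)) = 9e^(-x - y) - 1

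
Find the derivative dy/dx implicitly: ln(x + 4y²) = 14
Take d/dx of both sides. Since y is implicitly a function of x, the chain rule attaches a y' = dy/dx factor whenever we differentiate through y.

Set F(x, y) = (left side) − (right side), so the curve is F = 0. Differentiating each term of F:
  d/dx[ln(x + 4y^2)] = (8y·y' + 1)/(x + 4y^2)
  d/dx[-14] = 0

Collecting, the y'-free part is the partial derivative in x and the y' coefficient is the partial derivative in y:
  ∂F/∂x = 1/(x + 4y^2)
  ∂F/∂y = 8y/(x + 4y^2)

so d/dx[F(x, y(x))] = ∂F/∂x + (∂F/∂y)·y' = 0. Rearranging,
  dy/dx = -(∂F/∂x)/(∂F/∂y) = -(1/(x + 4y^2))/(8y/(x + 4y^2)) = -1/(8y)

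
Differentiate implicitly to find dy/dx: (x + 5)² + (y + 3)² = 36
Differentiate both sides with respect to x, treating y as y(x). By the chain rule, any term containing y contributes a factor of y' = dy/dx when we differentiate it.

Move every term to one side and write the relation as F(x, y) = 0. Term by term,
  d/dx[(x + 5)^2] = 2x + 10
  d/dx[(y + 3)^2] = 2·y'(y + 3)
  d/dx[-36] = 0

The pieces without y' make up ∂F/∂x and the coefficient of y' is ∂F/∂y:
  ∂F/∂x = 2x + 10,
  ∂F/∂y = 2y + 6.

Since d/dx[F] = ∂F/∂x + (∂F/∂y)·y' = 0, solve for y':
  (∂F/∂y)·y' = -∂F/∂x
  dy/dx = -(∂F/∂x)/(∂F/∂y) = -(2x + 10)/(2y + 6) = (-x - 5)/(y + 3)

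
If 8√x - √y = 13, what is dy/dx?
Differentiate the relation implicitly: treat y = y(x) and apply the chain rule, so every y-derivative picks up a y' = dy/dx factor.

With everything moved to the left-hand side, differentiate term by term:
  d/dx[8√(x)] = 4/√(x)
  d/dx[-√(y)] = -y'/(2√(y))
  d/dx[-13] = 0

Separating the contributions that come from x directly and those that come through y:
  without y':      4/√(x)
  multiplying y':  -1/(2√(y))

so (4/√(x)) + (-1/(2√(y)))·y' = 0, and therefore
  dy/dx = -(4/√(x))/(-1/(2√(y))) = 8√(y)/√(x)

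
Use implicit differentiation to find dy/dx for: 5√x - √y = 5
Differentiate the relation implicitly: treat y = y(x) and apply the chain rule, so every y-derivative picks up a y' = dy/dx factor.

With everything moved to the left-hand side, differentiate term by term:
  d/dx[5√(x)] = 5/(2√(x))
  d/dx[-√(y)] = -y'/(2√(y))
  d/dx[-5] = 0

Separating the contributions that come from x directly and those that come through y:
  without y':      5/(2√(x))
  multiplying y':  -1/(2√(y))

so (5/(2√(x))) + (-1/(2√(y)))·y' = 0, and therefore
  dy/dx = -(5/(2√(x)))/(-1/(2√(y))) = 5√(y)/√(x)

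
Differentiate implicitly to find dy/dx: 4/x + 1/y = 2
Differentiate the relation implicitly: treat y = y(x) and apply the chain rule, so every y-derivative picks up a y' = dy/dx factor.

With everything moved to the left-hand side, differentiate term by term:
  d/dx[1/y] = -y'/y^2
  d/dx[4/x] = -4/x^2
  d/dx[-2] = 0

Separating the contributions that come from x directly and those that come through y:
  without y':      -4/x^2
  multiplying y':  -1/y^2

so (-4/x^2) + (-1/y^2)·y' = 0, and therefore
  dy/dx = -(-4/x^2)/(-1/y^2) = -4y^2/x^2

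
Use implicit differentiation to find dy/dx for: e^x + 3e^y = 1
Differentiate the relation implicitly: treat y = y(x) and apply the chain rule, so every y-derivative picks up a y' = dy/dx factor.

With everything moved to the left-hand side, differentiate term by term:
  d/dx[e^(x)] = e^(x)
  d/dx[3e^(y)] = 3·y'·e^(y)
  d/dx[-1] = 0

Separating the contributions that come from x directly and those that come through y:
  without y':      e^(x)
  multiplying y':  3e^(y)

so (e^(x)) + (3e^(y))·y' = 0, and therefore
  dy/dx = -(e^(x))/(3e^(y)) = -e^(x - y)/3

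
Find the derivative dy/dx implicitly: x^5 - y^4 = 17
Take d/dx of both sides. Since y is implicitly a function of x, the chain rule attaches a y' = dy/dx factor whenever we differentiate through y.

Set F(x, y) = (left side) − (right side), so the curve is F = 0. Differentiating each term of F:
  d/dx[x^5] = 5x^4
  d/dx[-y^4] = -4y^3·y'
  d/dx[-17] = 0

Collecting, the y'-free part is the partial derivative in x and the y' coefficient is the partial derivative in y:
  ∂F/∂x = 5x^4
  ∂F/∂y = -4y^3

so d/dx[F(x, y(x))] = ∂F/∂x + (∂F/∂y)·y' = 0. Rearranging,
  dy/dx = -(∂F/∂x)/(∂F/∂y) = -(5x^4)/(-4y^3) = 5x^4/(4y^3)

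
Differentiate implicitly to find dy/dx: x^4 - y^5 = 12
Apply d/dx to both sides, remembering that y depends on x. Each occurrence of y therefore brings in a y' = dy/dx via the chain rule.

With F(x, y) equal to the left-hand side minus the right, differentiate F term by term:
  d/dx[x^4] = 4x^3
  d/dx[-y^5] = -5y^4·y'
  d/dx[-12] = 0
Adding these up, d/dx[F] = 0 becomes
  (4x^3) + (-5y^4)·y' = 0,
so isolating y',
  dy/dx = -(4x^3)/(-5y^4) = 4x^3/(5y^4)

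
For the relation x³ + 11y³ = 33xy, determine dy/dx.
Differentiate the relation implicitly: treat y = y(x) and apply the chain rule, so every y-derivative picks up a y' = dy/dx factor.

With everything moved to the left-hand side, differentiate term by term:
  d/dx[x^3] = 3x^2
  d/dx[-33xy] = -33x·y' - 33y
  d/dx[11y^3] = 33y^2·y'

Separating the contributions that come from x directly and those that come through y:
  without y':      3x^2 - 33y
  multiplying y':  -33x + 33y^2

so (3x^2 - 33y) + (-33x + 33y^2)·y' = 0, and therefore
  dy/dx = -(3x^2 - 33y)/(-33x + 33y^2) = (x^2/11 - y)/(x - y^2)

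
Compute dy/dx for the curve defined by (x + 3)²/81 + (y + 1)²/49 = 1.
Differentiate both sides with respect to x, treating y as y(x). By the chain rule, any term containing y contributes a factor of y' = dy/dx when we differentiate it.

Move every term to one side and write the relation as F(x, y) = 0. Term by term,
  d/dx[(x + 3)^2/81] = 2x/81 + 2/27
  d/dx[(y + 1)^2/49] = 2·y'(y + 1)/49
  d/dx[-1] = 0

The pieces without y' make up ∂F/∂x and the coefficient of y' is ∂F/∂y:
  ∂F/∂x = 2x/81 + 2/27,
  ∂F/∂y = 2y/49 + 2/49.

Since d/dx[F] = ∂F/∂x + (∂F/∂y)·y' = 0, solve for y':
  (∂F/∂y)·y' = -∂F/∂x
  dy/dx = -(∂F/∂x)/(∂F/∂y) = -(2x/81 + 2/27)/(2y/49 + 2/49)
        = -(2(x + 3)/81)/(2(y + 1)/49) = 49(-x - 3)/(81(y + 1))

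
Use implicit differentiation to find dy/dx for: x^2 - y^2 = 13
Apply d/dx to both sides, remembering that y depends on x. Each occurrence of y therefore brings in a y' = dy/dx via the chain rule.

With F(x, y) equal to the left-hand side minus the right, differentiate F term by term:
  d/dx[x^2] = 2x
  d/dx[-y^2] = -2y·y'
  d/dx[-13] = 0
Adding these up, d/dx[F] = 0 becomes
  (2x) + (-2y)·y' = 0,
so isolating y',
  dy/dx = -(2x)/(-2y) = x/y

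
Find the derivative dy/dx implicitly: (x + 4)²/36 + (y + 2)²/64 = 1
Differentiate both sides with respect to x, treating y as y(x). By the chain rule, any term containing y contributes a factor of y' = dy/dx when we differentiate it.

Move every term to one side and write the relation as F(x, y) = 0. Term by term,
  d/dx[(x + 4)^2/36] = x/18 + 2/9
  d/dx[(y + 2)^2/64] = y'(y + 2)/32
  d/dx[-1] = 0

The pieces without y' make up ∂F/∂x and the coefficient of y' is ∂F/∂y:
  ∂F/∂x = x/18 + 2/9,
  ∂F/∂y = y/32 + 1/16.

Since d/dx[F] = ∂F/∂x + (∂F/∂y)·y' = 0, solve for y':
  (∂F/∂y)·y' = -∂F/∂x
  dy/dx = -(∂F/∂x)/(∂F/∂y) = -(x/18 + 2/9)/(y/32 + 1/16)
        = -((x + 4)/18)/((y + 2)/32) = 16(-x - 4)/(9(y + 2))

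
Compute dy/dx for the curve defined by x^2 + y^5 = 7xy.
Differentiate both sides with respect to x, treating y as y(x). By the chain rule, any term containing y contributes a factor of y' = dy/dx when we differentiate it.

Move every term to one side and write the relation as F(x, y) = 0. Term by term,
  d/dx[x^2] = 2x
  d/dx[-7xy] = -7x·y' - 7y
  d/dx[y^5] = 5y^4·y'

The pieces without y' make up ∂F/∂x and the coefficient of y' is ∂F/∂y:
  ∂F/∂x = 2x - 7y,
  ∂F/∂y = -7x + 5y^4.

Since d/dx[F] = ∂F/∂x + (∂F/∂y)·y' = 0, solve for y':
  (∂F/∂y)·y' = -∂F/∂x
  dy/dx = -(∂F/∂x)/(∂F/∂y) = -(2x - 7y)/(-7x + 5y^4) = (2x - 7y)/(7x - 5y^4)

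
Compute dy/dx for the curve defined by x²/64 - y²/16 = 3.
Differentiate both sides with respect to x, treating y as y(x). By the chain rule, any term containing y contributes a factor of y' = dy/dx when we differentiate it.

Move every term to one side and write the relation as F(x, y) = 0. Term by term,
  d/dx[x^2/64] = x/32
  d/dx[-y^2/16] = -y·y'/8
  d/dx[-3] = 0

The pieces without y' make up ∂F/∂x and the coefficient of y' is ∂F/∂y:
  ∂F/∂x = x/32,
  ∂F/∂y = -y/8.

Since d/dx[F] = ∂F/∂x + (∂F/∂y)·y' = 0, solve for y':
  (∂F/∂y)·y' = -∂F/∂x
  dy/dx = -(∂F/∂x)/(∂F/∂y) = -(x/32)/(-y/8) = x/(4y)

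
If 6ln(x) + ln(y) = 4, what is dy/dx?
Differentiate the relation implicitly: treat y = y(x) and apply the chain rule, so every y-derivative picks up a y' = dy/dx factor.

With everything moved to the left-hand side, differentiate term by term:
  d/dx[6ln(x)] = 6/x
  d/dx[ln(y)] = y'/y
  d/dx[-4] = 0

Separating the contributions that come from x directly and those that come through y:
  without y':      6/x
  multiplying y':  1/y

so (6/x) + (1/y)·y' = 0, and therefore
  dy/dx = -(6/x)/(1/y) = -6y/x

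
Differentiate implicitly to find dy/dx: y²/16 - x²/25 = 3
Apply d/dx to both sides, remembering that y depends on x. Each occurrence of y therefore brings in a y' = dy/dx via the chain rule.

With F(x, y) equal to the left-hand side minus the right, differentiate F term by term:
  d/dx[-x^2/25] = -2x/25
  d/dx[y^2/16] = y·y'/8
  d/dx[-3] = 0
Adding these up, d/dx[F] = 0 becomes
  (-2x/25) + (y/8)·y' = 0,
so isolating y',
  dy/dx = -(-2x/25)/(y/8) = 16x/(25y)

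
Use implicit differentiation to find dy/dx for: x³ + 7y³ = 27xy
Differentiate both sides with respect to x, treating y as y(x). By the chain rule, any term containing y contributes a factor of y' = dy/dx when we differentiate it.

Move every term to one side and write the relation as F(x, y) = 0. Term by term,
  d/dx[x^3] = 3x^2
  d/dx[-27xy] = -27x·y' - 27y
  d/dx[7y^3] = 21y^2·y'

The pieces without y' make up ∂F/∂x and the coefficient of y' is ∂F/∂y:
  ∂F/∂x = 3x^2 - 27y,
  ∂F/∂y = -27x + 21y^2.

Since d/dx[F] = ∂F/∂x + (∂F/∂y)·y' = 0, solve for y':
  (∂F/∂y)·y' = -∂F/∂x
  dy/dx = -(∂F/∂x)/(∂F/∂y) = -(3x^2 - 27y)/(-27x + 21y^2) = (x^2 - 9y)/(9x - 7y^2)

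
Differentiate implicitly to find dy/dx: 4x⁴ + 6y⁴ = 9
Differentiate the relation implicitly: treat y = y(x) and apply the chain rule, so every y-derivative picks up a y' = dy/dx factor.

With everything moved to the left-hand side, differentiate term by term:
  d/dx[4x^4] = 16x^3
  d/dx[6y^4] = 24y^3·y'
  d/dx[-9] = 0

Separating the contributions that come from x directly and those that come through y:
  without y':      16x^3
  multiplying y':  24y^3

so (16x^3) + (24y^3)·y' = 0, and therefore
  dy/dx = -(16x^3)/(24y^3) = -2x^3/(3y^3)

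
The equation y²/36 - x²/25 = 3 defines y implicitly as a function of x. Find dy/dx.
Apply d/dx to both sides, remembering that y depends on x. Each occurrence of y therefore brings in a y' = dy/dx via the chain rule.

With F(x, y) equal to the left-hand side minus the right, differentiate F term by term:
  d/dx[-x^2/25] = -2x/25
  d/dx[y^2/36] = y·y'/18
  d/dx[-3] = 0
Adding these up, d/dx[F] = 0 becomes
  (-2x/25) + (y/18)·y' = 0,
so isolating y',
  dy/dx = -(-2x/25)/(y/18) = 36x/(25y)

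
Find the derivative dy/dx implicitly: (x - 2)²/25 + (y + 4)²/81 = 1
Take d/dx of both sides. Since y is implicitly a function of x, the chain rule attaches a y' = dy/dx factor whenever we differentiate through y.

Set F(x, y) = (left side) − (right side), so the curve is F = 0. Differentiating each term of F:
  d/dx[(x - 2)^2/25] = 2x/25 - 4/25
  d/dx[(y + 4)^2/81] = 2·y'(y + 4)/81
  d/dx[-1] = 0

Collecting, the y'-free part is the partial derivative in x and the y' coefficient is the partial derivative in y:
  ∂F/∂x = 2x/25 - 4/25
  ∂F/∂y = 2y/81 + 8/81

so d/dx[F(x, y(x))] = ∂F/∂x + (∂F/∂y)·y' = 0. Rearranging,
  dy/dx = -(∂F/∂x)/(∂F/∂y) = -(2x/25 - 4/25)/(2y/81 + 8/81)
        = -(2(x - 2)/25)/(2(y + 4)/81) = 81(2 - x)/(25(y + 4))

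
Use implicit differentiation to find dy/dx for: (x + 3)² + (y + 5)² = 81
Take d/dx of both sides. Since y is implicitly a function of x, the chain rule attaches a y' = dy/dx factor whenever we differentiate through y.

Set F(x, y) = (left side) − (right side), so the curve is F = 0. Differentiating each term of F:
  d/dx[(x + 3)^2] = 2x + 6
  d/dx[(y + 5)^2] = 2·y'(y + 5)
  d/dx[-81] = 0

Collecting, the y'-free part is the partial derivative in x and the y' coefficient is the partial derivative in y:
  ∂F/∂x = 2x + 6
  ∂F/∂y = 2y + 10

so d/dx[F(x, y(x))] = ∂F/∂x + (∂F/∂y)·y' = 0. Rearranging,
  dy/dx = -(∂F/∂x)/(∂F/∂y) = -(2x + 6)/(2y + 10) = (-x - 3)/(y + 5)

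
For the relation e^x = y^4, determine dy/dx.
Take d/dx of both sides. Since y is implicitly a function of x, the chain rule attaches a y' = dy/dx factor whenever we differentiate through y.

Set F(x, y) = (left side) − (right side), so the curve is F = 0. Differentiating each term of F:
  d/dx[-y^4] = -4y^3·y'
  d/dx[e^(x)] = e^(x)

Collecting, the y'-free part is the partial derivative in x and the y' coefficient is the partial derivative in y:
  ∂F/∂x = e^(x)
  ∂F/∂y = -4y^3

so d/dx[F(x, y(x))] = ∂F/∂x + (∂F/∂y)·y' = 0. Rearranging,
  dy/dx = -(∂F/∂x)/(∂F/∂y) = -(e^(x))/(-4y^3) = e^(x)/(4y^3)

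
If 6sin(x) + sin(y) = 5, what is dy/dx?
Differentiate both sides with respect to x, treating y as y(x). By the chain rule, any term containing y contributes a factor of y' = dy/dx when we differentiate it.

Move every term to one side and write the relation as F(x, y) = 0. Term by term,
  d/dx[6sin(x)] = 6cos(x)
  d/dx[sin(y)] = y'·cos(y)
  d/dx[-5] = 0

The pieces without y' make up ∂F/∂x and the coefficient of y' is ∂F/∂y:
  ∂F/∂x = 6cos(x),
  ∂F/∂y = cos(y).

Since d/dx[F] = ∂F/∂x + (∂F/∂y)·y' = 0, solve for y':
  (∂F/∂y)·y' = -∂F/∂x
  dy/dx = -(∂F/∂x)/(∂F/∂y) = -(6cos(x))/(cos(y)) = -6cos(x)/cos(y)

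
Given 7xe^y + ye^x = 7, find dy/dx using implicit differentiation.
Differentiate the relation implicitly: treat y = y(x) and apply the chain rule, so every y-derivative picks up a y' = dy/dx factor.

With everything moved to the left-hand side, differentiate term by term:
  d/dx[7x·e^(y)] = 7x·y'·e^(y) + 7e^(y)
  d/dx[y·e^(x)] = y·e^(x) + y'·e^(x)
  d/dx[-7] = 0

Separating the contributions that come from x directly and those that come through y:
  without y':      y·e^(x) + 7e^(y)
  multiplying y':  7x·e^(y) + e^(x)

so (y·e^(x) + 7e^(y)) + (7x·e^(y) + e^(x))·y' = 0, and therefore
  dy/dx = -(y·e^(x) + 7e^(y))/(7x·e^(y) + e^(x)) = (-y·e^(x) - 7e^(y))/(7x·e^(y) + e^(x))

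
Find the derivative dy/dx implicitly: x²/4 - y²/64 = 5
Differentiate the relation implicitly: treat y = y(x) and apply the chain rule, so every y-derivative picks up a y' = dy/dx factor.

With everything moved to the left-hand side, differentiate term by term:
  d/dx[x^2/4] = x/2
  d/dx[-y^2/64] = -y·y'/32
  d/dx[-5] = 0

Separating the contributions that come from x directly and those that come through y:
  without y':      x/2
  multiplying y':  -y/32

so (x/2) + (-y/32)·y' = 0, and therefore
  dy/dx = -(x/2)/(-y/32) = 16x/y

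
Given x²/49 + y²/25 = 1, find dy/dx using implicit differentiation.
Apply d/dx to both sides, remembering that y depends on x. Each occurrence of y therefore brings in a y' = dy/dx via the chain rule.

With F(x, y) equal to the left-hand side minus the right, differentiate F term by term:
  d/dx[x^2/49] = 2x/49
  d/dx[y^2/25] = 2y·y'/25
  d/dx[-1] = 0
Adding these up, d/dx[F] = 0 becomes
  (2x/49) + (2y/25)·y' = 0,
so isolating y',
  dy/dx = -(2x/49)/(2y/25) = -25x/(49y)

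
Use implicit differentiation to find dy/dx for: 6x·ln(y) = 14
Apply d/dx to both sides, remembering that y depends on x. Each occurrence of y therefore brings in a y' = dy/dx via the chain rule.

With F(x, y) equal to the left-hand side minus the right, differentiate F term by term:
  d/dx[6x·ln(y)] = 6x·y'/y + 6ln(y)
  d/dx[-14] = 0
Adding these up, d/dx[F] = 0 becomes
  (6ln(y)) + (6x/y)·y' = 0,
so isolating y',
  dy/dx = -(6ln(y))/(6x/y) = -y·ln(y)/x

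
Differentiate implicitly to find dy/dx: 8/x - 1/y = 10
Differentiate the relation implicitly: treat y = y(x) and apply the chain rule, so every y-derivative picks up a y' = dy/dx factor.

With everything moved to the left-hand side, differentiate term by term:
  d/dx[-1/y] = y'/y^2
  d/dx[8/x] = -8/x^2
  d/dx[-10] = 0

Separating the contributions that come from x directly and those that come through y:
  without y':      -8/x^2
  multiplying y':  y^(-2)

so (-8/x^2) + (y^(-2))·y' = 0, and therefore
  dy/dx = -(-8/x^2)/(y^(-2)) = 8y^2/x^2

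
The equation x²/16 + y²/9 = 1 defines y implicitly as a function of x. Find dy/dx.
Differentiate the relation implicitly: treat y = y(x) and apply the chain rule, so every y-derivative picks up a y' = dy/dx factor.

With everything moved to the left-hand side, differentiate term by term:
  d/dx[x^2/16] = x/8
  d/dx[y^2/9] = 2y·y'/9
  d/dx[-1] = 0

Separating the contributions that come from x directly and those that come through y:
  without y':      x/8
  multiplying y':  2y/9

so (x/8) + (2y/9)·y' = 0, and therefore
  dy/dx = -(x/8)/(2y/9) = -9x/(16y)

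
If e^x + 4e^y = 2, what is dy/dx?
Take d/dx of both sides. Since y is implicitly a function of x, the chain rule attaches a y' = dy/dx factor whenever we differentiate through y.

Set F(x, y) = (left side) − (right side), so the curve is F = 0. Differentiating each term of F:
  d/dx[e^(x)] = e^(x)
  d/dx[4e^(y)] = 4·y'·e^(y)
  d/dx[-2] = 0

Collecting, the y'-free part is the partial derivative in x and the y' coefficient is the partial derivative in y:
  ∂F/∂x = e^(x)
  ∂F/∂y = 4e^(y)

so d/dx[F(x, y(x))] = ∂F/∂x + (∂F/∂y)·y' = 0. Rearranging,
  dy/dx = -(∂F/∂x)/(∂F/∂y) = -(e^(x))/(4e^(y)) = -e^(x - y)/4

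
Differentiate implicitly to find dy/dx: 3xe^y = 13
Take d/dx of both sides. Since y is implicitly a function of x, the chain rule attaches a y' = dy/dx factor whenever we differentiate through y.

Set F(x, y) = (left side) − (right side), so the curve is F = 0. Differentiating each term of F:
  d/dx[3x·e^(y)] = 3x·y'·e^(y) + 3e^(y)
  d/dx[-13] = 0

Collecting, the y'-free part is the partial derivative in x and the y' coefficient is the partial derivative in y:
  ∂F/∂x = 3e^(y)
  ∂F/∂y = 3x·e^(y)

so d/dx[F(x, y(x))] = ∂F/∂x + (∂F/∂y)·y' = 0. Rearranging,
  dy/dx = -(∂F/∂x)/(∂F/∂y) = -(3e^(y))/(3x·e^(y)) = -1/x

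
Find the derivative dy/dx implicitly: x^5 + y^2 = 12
Apply d/dx to both sides, remembering that y depends on x. Each occurrence of y therefore brings in a y' = dy/dx via the chain rule.

With F(x, y) equal to the left-hand side minus the right, differentiate F term by term:
  d/dx[x^5] = 5x^4
  d/dx[y^2] = 2y·y'
  d/dx[-12] = 0
Adding these up, d/dx[F] = 0 becomes
  (5x^4) + (2y)·y' = 0,
so isolating y',
  dy/dx = -(5x^4)/(2y) = -5x^4/(2y)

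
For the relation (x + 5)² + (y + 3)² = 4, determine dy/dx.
Apply d/dx to both sides, remembering that y depends on x. Each occurrence of y therefore brings in a y' = dy/dx via the chain rule.

With F(x, y) equal to the left-hand side minus the right, differentiate F term by term:
  d/dx[(x + 5)^2] = 2x + 10
  d/dx[(y + 3)^2] = 2·y'(y + 3)
  d/dx[-4] = 0
Adding these up, d/dx[F] = 0 becomes
  (2x + 10) + (2y + 6)·y' = 0,
so isolating y',
  dy/dx = -(2x + 10)/(2y + 6) = (-x - 5)/(y + 3)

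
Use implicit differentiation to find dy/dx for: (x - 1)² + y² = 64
Apply d/dx to both sides, remembering that y depends on x. Each occurrence of y therefore brings in a y' = dy/dx via the chain rule.

With F(x, y) equal to the left-hand side minus the right, differentiate F term by term:
  d/dx[y^2] = 2y·y'
  d/dx[(x - 1)^2] = 2x - 2
  d/dx[-64] = 0
Adding these up, d/dx[F] = 0 becomes
  (2x - 2) + (2y)·y' = 0,
so isolating y',
  dy/dx = -(2x - 2)/(2y) = (1 - x)/y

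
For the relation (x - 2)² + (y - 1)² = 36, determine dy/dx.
Differentiate the relation implicitly: treat y = y(x) and apply the chain rule, so every y-derivative picks up a y' = dy/dx factor.

With everything moved to the left-hand side, differentiate term by term:
  d/dx[(x - 2)^2] = 2x - 4
  d/dx[(y - 1)^2] = 2·y'(y - 1)
  d/dx[-36] = 0

Separating the contributions that come from x directly and those that come through y:
  without y':      2x - 4
  multiplying y':  2y - 2

so (2x - 4) + (2y - 2)·y' = 0, and therefore
  dy/dx = -(2x - 4)/(2y - 2) = (2 - x)/(y - 1)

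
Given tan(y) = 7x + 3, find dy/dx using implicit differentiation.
Differentiate the relation implicitly: treat y = y(x) and apply the chain rule, so every y-derivative picks up a y' = dy/dx factor.

With everything moved to the left-hand side, differentiate term by term:
  d/dx[-7x] = -7
  d/dx[tan(y)] = y'(tan(y)^2 + 1)
  d/dx[-3] = 0

Separating the contributions that come from x directly and those that come through y:
  without y':      -7
  multiplying y':  tan(y)^2 + 1

so (-7) + (tan(y)^2 + 1)·y' = 0, and therefore
  dy/dx = -(-7)/(tan(y)^2 + 1) = 7cos(y)^2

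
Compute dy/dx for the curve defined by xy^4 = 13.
Differentiate both sides with respect to x, treating y as y(x). By the chain rule, any term containing y contributes a factor of y' = dy/dx when we differentiate it.

Move every term to one side and write the relation as F(x, y) = 0. Term by term,
  d/dx[xy^4] = 4xy^3·y' + y^4
  d/dx[-13] = 0

The pieces without y' make up ∂F/∂x and the coefficient of y' is ∂F/∂y:
  ∂F/∂x = y^4,
  ∂F/∂y = 4xy^3.

Since d/dx[F] = ∂F/∂x + (∂F/∂y)·y' = 0, solve for y':
  (∂F/∂y)·y' = -∂F/∂x
  dy/dx = -(∂F/∂x)/(∂F/∂y) = -(y^4)/(4xy^3) = -y/(4x)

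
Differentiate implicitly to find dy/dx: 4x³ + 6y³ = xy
Take d/dx of both sides. Since y is implicitly a function of x, the chain rule attaches a y' = dy/dx factor whenever we differentiate through y.

Set F(x, y) = (left side) − (right side), so the curve is F = 0. Differentiating each term of F:
  d/dx[4x^3] = 12x^2
  d/dx[-xy] = -x·y' - y
  d/dx[6y^3] = 18y^2·y'

Collecting, the y'-free part is the partial derivative in x and the y' coefficient is the partial derivative in y:
  ∂F/∂x = 12x^2 - y
  ∂F/∂y = -x + 18y^2

so d/dx[F(x, y(x))] = ∂F/∂x + (∂F/∂y)·y' = 0. Rearranging,
  dy/dx = -(∂F/∂x)/(∂F/∂y) = -(12x^2 - y)/(-x + 18y^2) = (12x^2 - y)/(x - 18y^2)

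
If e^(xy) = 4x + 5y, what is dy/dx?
Differentiate the relation implicitly: treat y = y(x) and apply the chain rule, so every y-derivative picks up a y' = dy/dx factor.

With everything moved to the left-hand side, differentiate term by term:
  d/dx[-4x] = -4
  d/dx[-5y] = -5·y'
  d/dx[e^(xy)] = (x·y' + y)·e^(xy)

Separating the contributions that come from x directly and those that come through y:
  without y':      y·e^(xy) - 4
  multiplying y':  x·e^(xy) - 5

so (y·e^(xy) - 4) + (x·e^(xy) - 5)·y' = 0, and therefore
  dy/dx = -(y·e^(xy) - 4)/(x·e^(xy) - 5) = (-y·e^(xy) + 4)/(x·e^(xy) - 5)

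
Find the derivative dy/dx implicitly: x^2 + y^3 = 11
Apply d/dx to both sides, remembering that y depends on x. Each occurrence of y therefore brings in a y' = dy/dx via the chain rule.

With F(x, y) equal to the left-hand side minus the right, differentiate F term by term:
  d/dx[x^2] = 2x
  d/dx[y^3] = 3y^2·y'
  d/dx[-11] = 0
Adding these up, d/dx[F] = 0 becomes
  (2x) + (3y^2)·y' = 0,
so isolating y',
  dy/dx = -(2x)/(3y^2) = -2x/(3y^2)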